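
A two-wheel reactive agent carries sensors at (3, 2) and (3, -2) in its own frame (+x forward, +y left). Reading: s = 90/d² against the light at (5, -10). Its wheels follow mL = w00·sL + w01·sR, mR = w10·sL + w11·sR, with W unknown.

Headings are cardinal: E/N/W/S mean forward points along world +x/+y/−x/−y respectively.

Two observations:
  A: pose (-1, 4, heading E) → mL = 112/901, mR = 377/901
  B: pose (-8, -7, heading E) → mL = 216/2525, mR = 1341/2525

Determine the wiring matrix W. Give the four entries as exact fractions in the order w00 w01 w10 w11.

-1/2 1/2 -1/2 1

obs A: pose=(-1,4,E) → sL=18/53, sR=10/17, mL=112/901, mR=377/901
obs B: pose=(-8,-7,E) → sL=18/25, sR=90/101, mL=216/2525, mR=1341/2525
sensor matrix S = [[18/53, 10/17], [18/25, 90/101]]; det S = -55008/455005
solve [mL_A; mL_B] = S·[w00; w01] and [mR_A; mR_B] = S·[w10; w11]:
  w00 = -1/2, w01 = 1/2, w10 = -1/2, w11 = 1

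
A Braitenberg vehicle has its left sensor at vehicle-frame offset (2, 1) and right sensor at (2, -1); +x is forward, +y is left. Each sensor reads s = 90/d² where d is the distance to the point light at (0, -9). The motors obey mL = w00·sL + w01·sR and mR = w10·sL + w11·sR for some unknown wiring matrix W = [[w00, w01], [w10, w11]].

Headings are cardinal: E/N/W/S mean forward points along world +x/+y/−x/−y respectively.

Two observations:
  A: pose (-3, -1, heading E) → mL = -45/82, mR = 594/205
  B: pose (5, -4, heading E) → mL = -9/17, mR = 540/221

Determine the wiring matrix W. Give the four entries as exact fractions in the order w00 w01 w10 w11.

-1/2 0 1 1

obs A: pose=(-3,-1,E) → sL=45/41, sR=9/5, mL=-45/82, mR=594/205
obs B: pose=(5,-4,E) → sL=18/17, sR=18/13, mL=-9/17, mR=540/221
sensor matrix S = [[45/41, 9/5], [18/17, 18/13]]; det S = -17496/45305
solve [mL_A; mL_B] = S·[w00; w01] and [mR_A; mR_B] = S·[w10; w11]:
  w00 = -1/2, w01 = 0, w10 = 1, w11 = 1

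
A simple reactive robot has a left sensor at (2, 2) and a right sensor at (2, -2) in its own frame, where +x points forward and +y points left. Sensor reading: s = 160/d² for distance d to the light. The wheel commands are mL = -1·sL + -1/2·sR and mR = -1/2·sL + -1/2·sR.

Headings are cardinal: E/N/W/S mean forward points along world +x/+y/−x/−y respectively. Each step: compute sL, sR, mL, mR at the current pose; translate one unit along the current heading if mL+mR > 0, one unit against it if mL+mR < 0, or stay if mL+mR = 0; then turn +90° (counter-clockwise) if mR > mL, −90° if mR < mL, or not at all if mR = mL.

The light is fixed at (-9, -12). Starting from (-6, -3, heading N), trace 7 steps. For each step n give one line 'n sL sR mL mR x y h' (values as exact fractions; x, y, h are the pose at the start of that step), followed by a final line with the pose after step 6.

n=0: pose=(-6,-3,N); sL=80/61, sR=80/73; mL=-8280/4453, mR=-5360/4453; mL+mR=-13640/4453 → advance -1; mR−mL=40/61 → turn +1·90°
n=1: pose=(-6,-4,W); sL=160/37, sR=160/101; mL=-19120/3737, mR=-11040/3737; mL+mR=-30160/3737 → advance -1; mR−mL=80/37 → turn +1·90°
n=2: pose=(-5,-4,S); sL=20/9, sR=4; mL=-38/9, mR=-28/9; mL+mR=-22/3 → advance -1; mR−mL=10/9 → turn +1·90°
n=3: pose=(-5,-3,E); sL=160/157, sR=32/17; mL=-5232/2669, mR=-3872/2669; mL+mR=-9104/2669 → advance -1; mR−mL=80/157 → turn +1·90°
n=4: pose=(-6,-3,N); sL=80/61, sR=80/73; mL=-8280/4453, mR=-5360/4453; mL+mR=-13640/4453 → advance -1; mR−mL=40/61 → turn +1·90°
n=5: pose=(-6,-4,W); sL=160/37, sR=160/101; mL=-19120/3737, mR=-11040/3737; mL+mR=-30160/3737 → advance -1; mR−mL=80/37 → turn +1·90°
n=6: pose=(-5,-4,S); sL=20/9, sR=4; mL=-38/9, mR=-28/9; mL+mR=-22/3 → advance -1; mR−mL=10/9 → turn +1·90°

0 80/61 80/73 -8280/4453 -5360/4453 -6 -3 N
1 160/37 160/101 -19120/3737 -11040/3737 -6 -4 W
2 20/9 4 -38/9 -28/9 -5 -4 S
3 160/157 32/17 -5232/2669 -3872/2669 -5 -3 E
4 80/61 80/73 -8280/4453 -5360/4453 -6 -3 N
5 160/37 160/101 -19120/3737 -11040/3737 -6 -4 W
6 20/9 4 -38/9 -28/9 -5 -4 S
final -5 -3 E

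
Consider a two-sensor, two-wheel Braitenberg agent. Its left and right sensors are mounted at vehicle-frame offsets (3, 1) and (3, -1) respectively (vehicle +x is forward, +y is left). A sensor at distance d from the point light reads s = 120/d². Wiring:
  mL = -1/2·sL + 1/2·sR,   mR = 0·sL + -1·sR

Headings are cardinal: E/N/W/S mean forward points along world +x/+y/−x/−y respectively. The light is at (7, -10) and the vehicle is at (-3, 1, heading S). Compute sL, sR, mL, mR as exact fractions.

24/29 24/37 -96/1073 -24/37

left sensor world pos  = (-2, -2); dL² = 145
right sensor world pos = (-4, -2); dR² = 185
sL = 120/145 = 24/29
sR = 120/185 = 24/37
mL = -1/2·sL + 1/2·sR = -96/1073
mR = 0·sL + -1·sR = -24/37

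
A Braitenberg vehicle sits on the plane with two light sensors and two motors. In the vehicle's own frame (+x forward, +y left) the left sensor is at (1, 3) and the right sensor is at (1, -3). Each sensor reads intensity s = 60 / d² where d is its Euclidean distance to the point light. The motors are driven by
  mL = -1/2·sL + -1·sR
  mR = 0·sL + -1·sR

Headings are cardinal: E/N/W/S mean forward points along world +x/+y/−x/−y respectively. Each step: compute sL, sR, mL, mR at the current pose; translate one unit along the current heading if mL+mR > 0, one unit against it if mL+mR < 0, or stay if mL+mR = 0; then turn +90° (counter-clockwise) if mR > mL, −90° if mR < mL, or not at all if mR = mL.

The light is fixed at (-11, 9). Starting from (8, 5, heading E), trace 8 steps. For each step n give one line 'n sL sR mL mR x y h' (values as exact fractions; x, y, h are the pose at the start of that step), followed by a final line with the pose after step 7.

n=0: pose=(8,5,E); sL=60/401, sR=60/449; mL=-37530/180049, mR=-60/449; mL+mR=-61590/180049 → advance -1; mR−mL=30/401 → turn +1·90°
n=1: pose=(7,5,N); sL=10/39, sR=2/15; mL=-17/65, mR=-2/15; mL+mR=-77/195 → advance -1; mR−mL=5/39 → turn +1·90°
n=2: pose=(7,4,W); sL=60/353, sR=60/293; mL=-29970/103429, mR=-60/293; mL+mR=-51150/103429 → advance -1; mR−mL=30/353 → turn +1·90°
n=3: pose=(8,4,S); sL=3/26, sR=15/73; mL=-999/3796, mR=-15/73; mL+mR=-1779/3796 → advance -1; mR−mL=3/52 → turn +1·90°
n=4: pose=(8,5,E); sL=60/401, sR=60/449; mL=-37530/180049, mR=-60/449; mL+mR=-61590/180049 → advance -1; mR−mL=30/401 → turn +1·90°
n=5: pose=(7,5,N); sL=10/39, sR=2/15; mL=-17/65, mR=-2/15; mL+mR=-77/195 → advance -1; mR−mL=5/39 → turn +1·90°
n=6: pose=(7,4,W); sL=60/353, sR=60/293; mL=-29970/103429, mR=-60/293; mL+mR=-51150/103429 → advance -1; mR−mL=30/353 → turn +1·90°
n=7: pose=(8,4,S); sL=3/26, sR=15/73; mL=-999/3796, mR=-15/73; mL+mR=-1779/3796 → advance -1; mR−mL=3/52 → turn +1·90°

0 60/401 60/449 -37530/180049 -60/449 8 5 E
1 10/39 2/15 -17/65 -2/15 7 5 N
2 60/353 60/293 -29970/103429 -60/293 7 4 W
3 3/26 15/73 -999/3796 -15/73 8 4 S
4 60/401 60/449 -37530/180049 -60/449 8 5 E
5 10/39 2/15 -17/65 -2/15 7 5 N
6 60/353 60/293 -29970/103429 -60/293 7 4 W
7 3/26 15/73 -999/3796 -15/73 8 4 S
final 8 5 E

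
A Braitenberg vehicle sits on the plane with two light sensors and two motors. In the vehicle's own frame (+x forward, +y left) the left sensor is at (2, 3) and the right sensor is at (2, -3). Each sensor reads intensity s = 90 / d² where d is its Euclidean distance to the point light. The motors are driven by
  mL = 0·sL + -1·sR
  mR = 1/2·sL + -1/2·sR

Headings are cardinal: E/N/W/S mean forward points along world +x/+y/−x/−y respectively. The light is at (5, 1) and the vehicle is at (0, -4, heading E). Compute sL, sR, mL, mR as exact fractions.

left sensor world pos  = (2, -1); dL² = 13
right sensor world pos = (2, -7); dR² = 73
sL = 90/13 = 90/13
sR = 90/73 = 90/73
mL = 0·sL + -1·sR = -90/73
mR = 1/2·sL + -1/2·sR = 2700/949

90/13 90/73 -90/73 2700/949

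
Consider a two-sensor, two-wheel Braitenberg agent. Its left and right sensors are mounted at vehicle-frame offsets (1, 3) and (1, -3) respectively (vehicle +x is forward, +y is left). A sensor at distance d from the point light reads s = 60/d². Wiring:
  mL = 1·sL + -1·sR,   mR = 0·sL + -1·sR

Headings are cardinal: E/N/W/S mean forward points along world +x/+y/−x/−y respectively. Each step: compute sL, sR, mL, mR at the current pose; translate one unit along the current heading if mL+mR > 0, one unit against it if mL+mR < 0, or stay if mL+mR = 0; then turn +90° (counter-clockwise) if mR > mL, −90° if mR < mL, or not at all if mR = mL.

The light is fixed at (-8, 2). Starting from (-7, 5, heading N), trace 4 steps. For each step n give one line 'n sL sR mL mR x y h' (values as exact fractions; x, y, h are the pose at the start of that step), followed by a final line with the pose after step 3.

n=0: pose=(-7,5,N); sL=3, sR=15/8; mL=9/8, mR=-15/8; mL+mR=-3/4 → advance -1; mR−mL=-3 → turn -1·90°
n=1: pose=(-7,4,E); sL=60/29, sR=12; mL=-288/29, mR=-12; mL+mR=-636/29 → advance -1; mR−mL=-60/29 → turn -1·90°
n=2: pose=(-8,4,S); sL=6, sR=6; mL=0, mR=-6; mL+mR=-6 → advance -1; mR−mL=-6 → turn -1·90°
n=3: pose=(-8,5,W); sL=60, sR=60/37; mL=2160/37, mR=-60/37; mL+mR=2100/37 → advance +1; mR−mL=-60 → turn -1·90°

0 3 15/8 9/8 -15/8 -7 5 N
1 60/29 12 -288/29 -12 -7 4 E
2 6 6 0 -6 -8 4 S
3 60 60/37 2160/37 -60/37 -8 5 W
final -9 5 N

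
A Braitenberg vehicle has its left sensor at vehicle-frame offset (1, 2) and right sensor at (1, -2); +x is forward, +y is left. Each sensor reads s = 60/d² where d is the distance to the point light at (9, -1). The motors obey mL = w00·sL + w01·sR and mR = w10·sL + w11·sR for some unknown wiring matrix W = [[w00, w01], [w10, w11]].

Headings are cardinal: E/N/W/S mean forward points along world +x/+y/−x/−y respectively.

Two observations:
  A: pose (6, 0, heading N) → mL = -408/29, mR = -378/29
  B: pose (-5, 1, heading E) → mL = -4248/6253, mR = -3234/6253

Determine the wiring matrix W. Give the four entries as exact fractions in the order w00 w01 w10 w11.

obs A: pose=(6,0,N) → sL=60/29, sR=12, mL=-408/29, mR=-378/29
obs B: pose=(-5,1,E) → sL=12/37, sR=60/169, mL=-4248/6253, mR=-3234/6253
sensor matrix S = [[60/29, 12], [12/37, 60/169]]; det S = -572544/181337
solve [mL_A; mL_B] = S·[w00; w01] and [mR_A; mR_B] = S·[w10; w11]:
  w00 = -1, w01 = -1, w10 = -1/2, w11 = -1

-1 -1 -1/2 -1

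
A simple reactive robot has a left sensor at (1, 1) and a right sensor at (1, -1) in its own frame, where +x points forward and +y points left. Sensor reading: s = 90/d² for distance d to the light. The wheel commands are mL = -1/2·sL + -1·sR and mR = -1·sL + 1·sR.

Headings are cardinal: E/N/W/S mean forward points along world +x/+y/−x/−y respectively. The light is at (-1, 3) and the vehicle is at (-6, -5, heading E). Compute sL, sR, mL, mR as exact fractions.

left sensor world pos  = (-5, -4); dL² = 65
right sensor world pos = (-5, -6); dR² = 97
sL = 90/65 = 18/13
sR = 90/97 = 90/97
mL = -1/2·sL + -1·sR = -2043/1261
mR = -1·sL + 1·sR = -576/1261

18/13 90/97 -2043/1261 -576/1261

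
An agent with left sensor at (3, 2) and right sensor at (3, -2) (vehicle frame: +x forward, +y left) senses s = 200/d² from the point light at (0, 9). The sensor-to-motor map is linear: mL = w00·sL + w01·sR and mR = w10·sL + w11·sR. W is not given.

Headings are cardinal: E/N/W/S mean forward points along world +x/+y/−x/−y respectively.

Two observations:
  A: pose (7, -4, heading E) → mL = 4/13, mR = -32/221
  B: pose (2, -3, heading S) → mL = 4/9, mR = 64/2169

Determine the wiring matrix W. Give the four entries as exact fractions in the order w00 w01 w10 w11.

obs A: pose=(7,-4,E) → sL=200/221, sR=8/13, mL=4/13, mR=-32/221
obs B: pose=(2,-3,S) → sL=200/241, sR=8/9, mL=4/9, mR=64/2169
sensor matrix S = [[200/221, 8/13], [200/241, 8/9]]; det S = 140800/479349
solve [mL_A; mL_B] = S·[w00; w01] and [mR_A; mR_B] = S·[w10; w11]:
  w00 = 0, w01 = 1/2, w10 = -1/2, w11 = 1/2

0 1/2 -1/2 1/2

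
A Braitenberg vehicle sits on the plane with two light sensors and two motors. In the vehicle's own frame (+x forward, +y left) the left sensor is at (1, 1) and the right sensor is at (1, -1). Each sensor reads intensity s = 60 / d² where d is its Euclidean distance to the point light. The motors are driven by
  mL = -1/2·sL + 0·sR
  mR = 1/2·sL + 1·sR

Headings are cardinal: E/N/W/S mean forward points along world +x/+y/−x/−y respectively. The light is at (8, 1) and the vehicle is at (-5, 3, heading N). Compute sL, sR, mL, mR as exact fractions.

left sensor world pos  = (-6, 4); dL² = 205
right sensor world pos = (-4, 4); dR² = 153
sL = 60/205 = 12/41
sR = 60/153 = 20/51
mL = -1/2·sL + 0·sR = -6/41
mR = 1/2·sL + 1·sR = 1126/2091

12/41 20/51 -6/41 1126/2091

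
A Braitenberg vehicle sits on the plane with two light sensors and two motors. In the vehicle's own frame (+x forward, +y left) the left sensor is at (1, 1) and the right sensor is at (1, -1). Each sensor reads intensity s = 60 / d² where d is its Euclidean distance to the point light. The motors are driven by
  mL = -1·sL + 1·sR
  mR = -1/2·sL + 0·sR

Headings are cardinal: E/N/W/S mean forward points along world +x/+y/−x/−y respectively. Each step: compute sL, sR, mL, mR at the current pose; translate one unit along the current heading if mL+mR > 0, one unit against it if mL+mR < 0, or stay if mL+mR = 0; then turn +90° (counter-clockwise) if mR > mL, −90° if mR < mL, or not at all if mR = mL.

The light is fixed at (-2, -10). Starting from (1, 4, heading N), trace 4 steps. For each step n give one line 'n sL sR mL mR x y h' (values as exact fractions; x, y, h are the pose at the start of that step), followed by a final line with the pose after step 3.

n=0: pose=(1,4,N); sL=60/229, sR=60/241; mL=-720/55189, mR=-30/229; mL+mR=-7950/55189 → advance -1; mR−mL=-6510/55189 → turn -1·90°
n=1: pose=(1,3,E); sL=15/53, sR=3/8; mL=39/424, mR=-15/106; mL+mR=-21/424 → advance -1; mR−mL=-99/424 → turn -1·90°
n=2: pose=(0,3,S); sL=20/51, sR=12/29; mL=32/1479, mR=-10/51; mL+mR=-86/493 → advance -1; mR−mL=-322/1479 → turn -1·90°
n=3: pose=(0,4,W); sL=6/17, sR=30/113; mL=-168/1921, mR=-3/17; mL+mR=-507/1921 → advance -1; mR−mL=-171/1921 → turn -1·90°

0 60/229 60/241 -720/55189 -30/229 1 4 N
1 15/53 3/8 39/424 -15/106 1 3 E
2 20/51 12/29 32/1479 -10/51 0 3 S
3 6/17 30/113 -168/1921 -3/17 0 4 W
final 1 4 N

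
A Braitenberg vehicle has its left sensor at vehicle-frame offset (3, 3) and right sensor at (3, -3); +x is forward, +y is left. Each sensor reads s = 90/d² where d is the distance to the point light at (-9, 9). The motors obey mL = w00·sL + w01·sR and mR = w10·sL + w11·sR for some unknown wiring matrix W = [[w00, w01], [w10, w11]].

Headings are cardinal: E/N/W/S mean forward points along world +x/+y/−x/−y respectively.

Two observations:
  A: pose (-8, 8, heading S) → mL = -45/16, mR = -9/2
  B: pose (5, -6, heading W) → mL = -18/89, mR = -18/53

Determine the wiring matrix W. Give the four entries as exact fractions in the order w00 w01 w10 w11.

obs A: pose=(-8,8,S) → sL=45/16, sR=9/2, mL=-45/16, mR=-9/2
obs B: pose=(5,-6,W) → sL=18/89, sR=18/53, mL=-18/89, mR=-18/53
sensor matrix S = [[45/16, 9/2], [18/89, 18/53]]; det S = 1701/37736
solve [mL_A; mL_B] = S·[w00; w01] and [mR_A; mR_B] = S·[w10; w11]:
  w00 = -1, w01 = 0, w10 = 0, w11 = -1

-1 0 0 -1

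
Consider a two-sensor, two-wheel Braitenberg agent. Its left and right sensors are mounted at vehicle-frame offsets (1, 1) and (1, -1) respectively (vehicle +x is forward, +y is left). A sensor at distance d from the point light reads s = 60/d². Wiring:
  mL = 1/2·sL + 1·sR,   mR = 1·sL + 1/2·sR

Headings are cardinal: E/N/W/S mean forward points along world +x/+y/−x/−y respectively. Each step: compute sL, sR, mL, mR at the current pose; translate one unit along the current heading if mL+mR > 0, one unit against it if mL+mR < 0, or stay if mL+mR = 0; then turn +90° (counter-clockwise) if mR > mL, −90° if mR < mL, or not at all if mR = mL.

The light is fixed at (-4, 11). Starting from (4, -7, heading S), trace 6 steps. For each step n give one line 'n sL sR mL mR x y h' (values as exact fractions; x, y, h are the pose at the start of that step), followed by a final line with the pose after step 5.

n=0: pose=(4,-7,S); sL=30/221, sR=6/41; mL=1941/9061, mR=1893/9061; mL+mR=3834/9061 → advance +1; mR−mL=-48/9061 → turn -1·90°
n=1: pose=(4,-8,W); sL=60/449, sR=60/373; mL=38130/167477, mR=35850/167477; mL+mR=73980/167477 → advance +1; mR−mL=-2280/167477 → turn -1·90°
n=2: pose=(3,-8,N); sL=1/6, sR=15/97; mL=277/1164, mR=71/291; mL+mR=187/388 → advance +1; mR−mL=7/1164 → turn +1·90°
n=3: pose=(3,-7,W); sL=60/397, sR=12/65; mL=6714/25805, mR=6282/25805; mL+mR=12996/25805 → advance +1; mR−mL=-432/25805 → turn -1·90°
n=4: pose=(2,-7,N); sL=30/157, sR=30/169; mL=7245/26533, mR=7425/26533; mL+mR=14670/26533 → advance +1; mR−mL=180/26533 → turn +1·90°
n=5: pose=(2,-6,W); sL=60/349, sR=60/281; mL=29370/98069, mR=27330/98069; mL+mR=56700/98069 → advance +1; mR−mL=-2040/98069 → turn -1·90°

0 30/221 6/41 1941/9061 1893/9061 4 -7 S
1 60/449 60/373 38130/167477 35850/167477 4 -8 W
2 1/6 15/97 277/1164 71/291 3 -8 N
3 60/397 12/65 6714/25805 6282/25805 3 -7 W
4 30/157 30/169 7245/26533 7425/26533 2 -7 N
5 60/349 60/281 29370/98069 27330/98069 2 -6 W
final 1 -6 N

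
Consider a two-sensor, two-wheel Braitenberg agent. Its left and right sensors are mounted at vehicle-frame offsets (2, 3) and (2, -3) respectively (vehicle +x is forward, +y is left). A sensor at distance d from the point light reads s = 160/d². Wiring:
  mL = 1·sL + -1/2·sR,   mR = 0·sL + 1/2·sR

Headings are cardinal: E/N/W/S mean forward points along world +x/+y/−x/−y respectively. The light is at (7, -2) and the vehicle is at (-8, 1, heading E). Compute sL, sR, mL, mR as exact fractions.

left sensor world pos  = (-6, 4); dL² = 205
right sensor world pos = (-6, -2); dR² = 169
sL = 160/205 = 32/41
sR = 160/169 = 160/169
mL = 1·sL + -1/2·sR = 2128/6929
mR = 0·sL + 1/2·sR = 80/169

32/41 160/169 2128/6929 80/169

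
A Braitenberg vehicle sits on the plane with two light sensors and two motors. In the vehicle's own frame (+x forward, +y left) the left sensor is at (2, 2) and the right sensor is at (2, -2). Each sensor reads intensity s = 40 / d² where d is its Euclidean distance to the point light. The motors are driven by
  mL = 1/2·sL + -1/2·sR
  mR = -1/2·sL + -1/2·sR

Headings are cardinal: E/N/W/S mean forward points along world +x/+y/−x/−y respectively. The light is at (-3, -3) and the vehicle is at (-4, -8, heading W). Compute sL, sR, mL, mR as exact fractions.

left sensor world pos  = (-6, -10); dL² = 58
right sensor world pos = (-6, -6); dR² = 18
sL = 40/58 = 20/29
sR = 40/18 = 20/9
mL = 1/2·sL + -1/2·sR = -200/261
mR = -1/2·sL + -1/2·sR = -380/261

20/29 20/9 -200/261 -380/261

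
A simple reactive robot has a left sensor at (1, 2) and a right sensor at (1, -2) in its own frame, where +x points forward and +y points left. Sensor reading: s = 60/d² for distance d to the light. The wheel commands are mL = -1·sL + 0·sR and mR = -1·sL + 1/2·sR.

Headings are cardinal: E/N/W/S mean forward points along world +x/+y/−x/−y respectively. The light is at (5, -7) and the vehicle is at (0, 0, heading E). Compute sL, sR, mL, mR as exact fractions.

60/97 60/41 -60/97 450/3977

left sensor world pos  = (1, 2); dL² = 97
right sensor world pos = (1, -2); dR² = 41
sL = 60/97 = 60/97
sR = 60/41 = 60/41
mL = -1·sL + 0·sR = -60/97
mR = -1·sL + 1/2·sR = 450/3977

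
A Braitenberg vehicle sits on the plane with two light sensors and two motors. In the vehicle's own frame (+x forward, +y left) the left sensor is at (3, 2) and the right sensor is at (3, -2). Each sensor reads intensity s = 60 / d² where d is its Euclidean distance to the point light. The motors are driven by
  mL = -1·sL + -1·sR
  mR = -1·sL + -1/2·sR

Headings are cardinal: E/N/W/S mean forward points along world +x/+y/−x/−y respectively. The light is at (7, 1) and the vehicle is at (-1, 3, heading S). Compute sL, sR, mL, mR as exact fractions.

60/37 60/101 -8280/3737 -7170/3737

left sensor world pos  = (1, 0); dL² = 37
right sensor world pos = (-3, 0); dR² = 101
sL = 60/37 = 60/37
sR = 60/101 = 60/101
mL = -1·sL + -1·sR = -8280/3737
mR = -1·sL + -1/2·sR = -7170/3737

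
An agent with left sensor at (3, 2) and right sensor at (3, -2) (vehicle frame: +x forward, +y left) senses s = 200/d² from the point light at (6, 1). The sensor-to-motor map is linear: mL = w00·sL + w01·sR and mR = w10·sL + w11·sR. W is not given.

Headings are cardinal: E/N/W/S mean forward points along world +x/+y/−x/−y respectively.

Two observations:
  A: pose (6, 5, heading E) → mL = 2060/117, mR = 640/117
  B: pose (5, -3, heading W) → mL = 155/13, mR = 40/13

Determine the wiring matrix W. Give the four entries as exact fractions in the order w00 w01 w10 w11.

obs A: pose=(6,5,E) → sL=40/9, sR=200/13, mL=2060/117, mR=640/117
obs B: pose=(5,-3,W) → sL=50/13, sR=10, mL=155/13, mR=40/13
sensor matrix S = [[40/9, 200/13], [50/13, 10]]; det S = -22400/1521
solve [mL_A; mL_B] = S·[w00; w01] and [mR_A; mR_B] = S·[w10; w11]:
  w00 = 1/2, w01 = 1, w10 = -1/2, w11 = 1/2

1/2 1 -1/2 1/2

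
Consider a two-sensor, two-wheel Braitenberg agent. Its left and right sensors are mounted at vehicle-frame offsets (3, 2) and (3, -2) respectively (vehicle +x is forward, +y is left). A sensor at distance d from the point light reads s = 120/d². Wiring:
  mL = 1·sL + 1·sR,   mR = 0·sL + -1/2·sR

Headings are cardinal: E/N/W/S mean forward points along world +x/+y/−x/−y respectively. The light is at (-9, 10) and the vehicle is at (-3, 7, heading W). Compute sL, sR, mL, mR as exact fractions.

60/17 12 264/17 -6

left sensor world pos  = (-6, 5); dL² = 34
right sensor world pos = (-6, 9); dR² = 10
sL = 120/34 = 60/17
sR = 120/10 = 12
mL = 1·sL + 1·sR = 264/17
mR = 0·sL + -1/2·sR = -6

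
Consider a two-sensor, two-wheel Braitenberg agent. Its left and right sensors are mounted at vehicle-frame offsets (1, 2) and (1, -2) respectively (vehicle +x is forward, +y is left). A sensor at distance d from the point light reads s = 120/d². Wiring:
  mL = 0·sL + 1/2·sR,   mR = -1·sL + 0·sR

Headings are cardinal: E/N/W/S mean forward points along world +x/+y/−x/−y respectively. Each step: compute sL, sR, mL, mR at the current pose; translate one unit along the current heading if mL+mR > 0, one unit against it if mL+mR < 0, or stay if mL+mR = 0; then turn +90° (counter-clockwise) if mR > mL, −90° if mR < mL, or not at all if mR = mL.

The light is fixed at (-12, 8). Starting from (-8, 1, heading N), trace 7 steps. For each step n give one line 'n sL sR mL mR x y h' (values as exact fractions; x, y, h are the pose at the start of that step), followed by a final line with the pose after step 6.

n=0: pose=(-8,1,N); sL=3, sR=5/3; mL=5/6, mR=-3; mL+mR=-13/6 → advance -1; mR−mL=-23/6 → turn -1·90°
n=1: pose=(-8,0,E); sL=120/61, sR=24/25; mL=12/25, mR=-120/61; mL+mR=-2268/1525 → advance -1; mR−mL=-3732/1525 → turn -1·90°
n=2: pose=(-9,0,S); sL=60/53, sR=60/41; mL=30/41, mR=-60/53; mL+mR=-870/2173 → advance -1; mR−mL=-4050/2173 → turn -1·90°
n=3: pose=(-9,1,W); sL=24/17, sR=120/29; mL=60/29, mR=-24/17; mL+mR=324/493 → advance +1; mR−mL=-1716/493 → turn -1·90°
n=4: pose=(-10,1,N); sL=10/3, sR=30/13; mL=15/13, mR=-10/3; mL+mR=-85/39 → advance -1; mR−mL=-175/39 → turn -1·90°
n=5: pose=(-10,0,E); sL=8/3, sR=120/109; mL=60/109, mR=-8/3; mL+mR=-692/327 → advance -1; mR−mL=-1052/327 → turn -1·90°
n=6: pose=(-11,0,S); sL=4/3, sR=60/41; mL=30/41, mR=-4/3; mL+mR=-74/123 → advance -1; mR−mL=-254/123 → turn -1·90°

0 3 5/3 5/6 -3 -8 1 N
1 120/61 24/25 12/25 -120/61 -8 0 E
2 60/53 60/41 30/41 -60/53 -9 0 S
3 24/17 120/29 60/29 -24/17 -9 1 W
4 10/3 30/13 15/13 -10/3 -10 1 N
5 8/3 120/109 60/109 -8/3 -10 0 E
6 4/3 60/41 30/41 -4/3 -11 0 S
final -11 1 W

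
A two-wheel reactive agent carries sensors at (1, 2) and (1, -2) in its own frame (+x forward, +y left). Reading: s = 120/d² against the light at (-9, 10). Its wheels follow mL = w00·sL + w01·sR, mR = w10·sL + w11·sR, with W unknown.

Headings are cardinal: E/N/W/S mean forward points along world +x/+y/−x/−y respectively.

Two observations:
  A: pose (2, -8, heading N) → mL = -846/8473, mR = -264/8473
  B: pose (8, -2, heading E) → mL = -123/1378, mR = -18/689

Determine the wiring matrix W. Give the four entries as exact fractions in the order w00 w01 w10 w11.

obs A: pose=(2,-8,N) → sL=12/37, sR=60/229, mL=-846/8473, mR=-264/8473
obs B: pose=(8,-2,E) → sL=15/53, sR=3/13, mL=-123/1378, mR=-18/689
sensor matrix S = [[12/37, 60/229], [15/53, 3/13]]; det S = 4032/5837897
solve [mL_A; mL_B] = S·[w00; w01] and [mR_A; mR_B] = S·[w10; w11]:
  w00 = 1/2, w01 = -1, w10 = -1/2, w11 = 1/2

1/2 -1 -1/2 1/2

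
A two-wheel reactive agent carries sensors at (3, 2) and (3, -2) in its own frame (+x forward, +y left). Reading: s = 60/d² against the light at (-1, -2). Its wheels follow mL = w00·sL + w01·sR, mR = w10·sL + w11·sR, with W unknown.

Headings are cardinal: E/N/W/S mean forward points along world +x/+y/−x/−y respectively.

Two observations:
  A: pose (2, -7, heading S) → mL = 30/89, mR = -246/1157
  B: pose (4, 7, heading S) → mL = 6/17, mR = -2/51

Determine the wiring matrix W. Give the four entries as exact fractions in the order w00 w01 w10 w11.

obs A: pose=(2,-7,S) → sL=60/89, sR=12/13, mL=30/89, mR=-246/1157
obs B: pose=(4,7,S) → sL=12/17, sR=4/3, mL=6/17, mR=-2/51
sensor matrix S = [[60/89, 12/13], [12/17, 4/3]]; det S = 4864/19669
solve [mL_A; mL_B] = S·[w00; w01] and [mR_A; mR_B] = S·[w10; w11]:
  w00 = 1/2, w01 = 0, w10 = -1, w11 = 1/2

1/2 0 -1 1/2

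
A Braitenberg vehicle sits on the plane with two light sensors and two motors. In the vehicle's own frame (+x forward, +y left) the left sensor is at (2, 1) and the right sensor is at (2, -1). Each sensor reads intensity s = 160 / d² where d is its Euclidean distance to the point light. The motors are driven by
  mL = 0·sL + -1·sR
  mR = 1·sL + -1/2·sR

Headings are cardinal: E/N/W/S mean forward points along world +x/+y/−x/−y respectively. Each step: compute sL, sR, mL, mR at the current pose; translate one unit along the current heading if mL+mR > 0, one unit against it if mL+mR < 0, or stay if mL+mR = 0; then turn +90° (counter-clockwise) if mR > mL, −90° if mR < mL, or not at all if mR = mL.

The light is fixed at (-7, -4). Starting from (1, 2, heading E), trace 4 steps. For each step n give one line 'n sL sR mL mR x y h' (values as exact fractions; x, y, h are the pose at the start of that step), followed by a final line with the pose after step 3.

n=0: pose=(1,2,E); sL=160/149, sR=32/25; mL=-32/25, mR=1616/3725; mL+mR=-3152/3725 → advance -1; mR−mL=6384/3725 → turn +1·90°
n=1: pose=(0,2,N); sL=8/5, sR=5/4; mL=-5/4, mR=39/40; mL+mR=-11/40 → advance -1; mR−mL=89/40 → turn +1·90°
n=2: pose=(0,1,W); sL=160/41, sR=160/61; mL=-160/61, mR=6480/2501; mL+mR=-80/2501 → advance -1; mR−mL=13040/2501 → turn +1·90°
n=3: pose=(1,1,S); sL=16/9, sR=80/29; mL=-80/29, mR=104/261; mL+mR=-616/261 → advance -1; mR−mL=824/261 → turn +1·90°

0 160/149 32/25 -32/25 1616/3725 1 2 E
1 8/5 5/4 -5/4 39/40 0 2 N
2 160/41 160/61 -160/61 6480/2501 0 1 W
3 16/9 80/29 -80/29 104/261 1 1 S
final 1 2 E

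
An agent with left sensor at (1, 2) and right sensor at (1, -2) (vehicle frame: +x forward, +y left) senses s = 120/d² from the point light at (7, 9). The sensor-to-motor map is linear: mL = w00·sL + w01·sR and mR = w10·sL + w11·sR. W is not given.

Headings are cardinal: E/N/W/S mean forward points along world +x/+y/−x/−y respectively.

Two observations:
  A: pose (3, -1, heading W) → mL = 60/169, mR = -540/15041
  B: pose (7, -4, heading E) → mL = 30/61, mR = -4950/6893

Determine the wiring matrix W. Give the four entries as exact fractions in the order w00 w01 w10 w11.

1/2 0 -1 1/2

obs A: pose=(3,-1,W) → sL=120/169, sR=120/89, mL=60/169, mR=-540/15041
obs B: pose=(7,-4,E) → sL=60/61, sR=60/113, mL=30/61, mR=-4950/6893
sensor matrix S = [[120/169, 120/89], [60/61, 60/113]]; det S = -98409600/103677613
solve [mL_A; mL_B] = S·[w00; w01] and [mR_A; mR_B] = S·[w10; w11]:
  w00 = 1/2, w01 = 0, w10 = -1, w11 = 1/2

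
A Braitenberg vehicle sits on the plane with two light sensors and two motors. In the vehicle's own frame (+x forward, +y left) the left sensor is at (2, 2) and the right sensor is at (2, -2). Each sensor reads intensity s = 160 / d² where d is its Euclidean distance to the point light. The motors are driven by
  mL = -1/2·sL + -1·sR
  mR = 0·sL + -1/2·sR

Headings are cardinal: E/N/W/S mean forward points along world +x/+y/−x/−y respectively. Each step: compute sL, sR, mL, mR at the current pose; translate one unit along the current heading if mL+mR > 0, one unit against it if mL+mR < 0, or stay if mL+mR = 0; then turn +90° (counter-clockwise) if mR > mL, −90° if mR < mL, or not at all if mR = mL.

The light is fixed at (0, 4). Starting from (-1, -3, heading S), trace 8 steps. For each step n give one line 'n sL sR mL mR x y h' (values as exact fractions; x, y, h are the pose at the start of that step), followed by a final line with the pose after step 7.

n=0: pose=(-1,-3,S); sL=80/41, sR=16/9; mL=-1016/369, mR=-8/9; mL+mR=-448/123 → advance -1; mR−mL=688/369 → turn +1·90°
n=1: pose=(-1,-2,E); sL=160/17, sR=32/13; mL=-1584/221, mR=-16/13; mL+mR=-1856/221 → advance -1; mR−mL=1312/221 → turn +1·90°
n=2: pose=(-2,-2,N); sL=5, sR=10; mL=-25/2, mR=-5; mL+mR=-35/2 → advance -1; mR−mL=15/2 → turn +1·90°
n=3: pose=(-2,-3,W); sL=160/97, sR=160/41; mL=-18800/3977, mR=-80/41; mL+mR=-26560/3977 → advance -1; mR−mL=11040/3977 → turn +1·90°
n=4: pose=(-1,-3,S); sL=80/41, sR=16/9; mL=-1016/369, mR=-8/9; mL+mR=-448/123 → advance -1; mR−mL=688/369 → turn +1·90°
n=5: pose=(-1,-2,E); sL=160/17, sR=32/13; mL=-1584/221, mR=-16/13; mL+mR=-1856/221 → advance -1; mR−mL=1312/221 → turn +1·90°
n=6: pose=(-2,-2,N); sL=5, sR=10; mL=-25/2, mR=-5; mL+mR=-35/2 → advance -1; mR−mL=15/2 → turn +1·90°
n=7: pose=(-2,-3,W); sL=160/97, sR=160/41; mL=-18800/3977, mR=-80/41; mL+mR=-26560/3977 → advance -1; mR−mL=11040/3977 → turn +1·90°

0 80/41 16/9 -1016/369 -8/9 -1 -3 S
1 160/17 32/13 -1584/221 -16/13 -1 -2 E
2 5 10 -25/2 -5 -2 -2 N
3 160/97 160/41 -18800/3977 -80/41 -2 -3 W
4 80/41 16/9 -1016/369 -8/9 -1 -3 S
5 160/17 32/13 -1584/221 -16/13 -1 -2 E
6 5 10 -25/2 -5 -2 -2 N
7 160/97 160/41 -18800/3977 -80/41 -2 -3 W
final -1 -3 S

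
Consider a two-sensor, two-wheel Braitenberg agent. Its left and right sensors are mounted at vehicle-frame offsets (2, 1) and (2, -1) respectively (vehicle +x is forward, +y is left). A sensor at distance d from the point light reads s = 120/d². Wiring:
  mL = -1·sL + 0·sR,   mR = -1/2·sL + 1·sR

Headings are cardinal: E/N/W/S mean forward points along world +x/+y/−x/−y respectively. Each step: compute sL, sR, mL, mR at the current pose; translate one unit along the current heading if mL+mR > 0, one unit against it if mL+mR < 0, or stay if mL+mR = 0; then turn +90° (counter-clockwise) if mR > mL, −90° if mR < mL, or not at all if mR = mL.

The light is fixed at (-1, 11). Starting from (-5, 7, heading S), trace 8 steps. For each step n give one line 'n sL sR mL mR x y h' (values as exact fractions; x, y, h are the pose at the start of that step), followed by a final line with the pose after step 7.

n=0: pose=(-5,7,S); sL=8/3, sR=120/61; mL=-8/3, mR=116/183; mL+mR=-124/61 → advance -1; mR−mL=604/183 → turn +1·90°
n=1: pose=(-5,8,E); sL=15, sR=6; mL=-15, mR=-3/2; mL+mR=-33/2 → advance -1; mR−mL=27/2 → turn +1·90°
n=2: pose=(-6,8,N); sL=120/37, sR=120/17; mL=-120/37, mR=3420/629; mL+mR=1380/629 → advance +1; mR−mL=5460/629 → turn +1·90°
n=3: pose=(-6,9,W); sL=60/29, sR=12/5; mL=-60/29, mR=198/145; mL+mR=-102/145 → advance -1; mR−mL=498/145 → turn +1·90°
n=4: pose=(-5,9,S); sL=24/5, sR=120/41; mL=-24/5, mR=108/205; mL+mR=-876/205 → advance -1; mR−mL=1092/205 → turn +1·90°
n=5: pose=(-5,10,E); sL=30, sR=15; mL=-30, mR=0; mL+mR=-30 → advance -1; mR−mL=30 → turn +1·90°
n=6: pose=(-6,10,N); sL=120/37, sR=120/17; mL=-120/37, mR=3420/629; mL+mR=1380/629 → advance +1; mR−mL=5460/629 → turn +1·90°
n=7: pose=(-6,11,W); sL=12/5, sR=12/5; mL=-12/5, mR=6/5; mL+mR=-6/5 → advance -1; mR−mL=18/5 → turn +1·90°

0 8/3 120/61 -8/3 116/183 -5 7 S
1 15 6 -15 -3/2 -5 8 E
2 120/37 120/17 -120/37 3420/629 -6 8 N
3 60/29 12/5 -60/29 198/145 -6 9 W
4 24/5 120/41 -24/5 108/205 -5 9 S
5 30 15 -30 0 -5 10 E
6 120/37 120/17 -120/37 3420/629 -6 10 N
7 12/5 12/5 -12/5 6/5 -6 11 W
final -5 11 S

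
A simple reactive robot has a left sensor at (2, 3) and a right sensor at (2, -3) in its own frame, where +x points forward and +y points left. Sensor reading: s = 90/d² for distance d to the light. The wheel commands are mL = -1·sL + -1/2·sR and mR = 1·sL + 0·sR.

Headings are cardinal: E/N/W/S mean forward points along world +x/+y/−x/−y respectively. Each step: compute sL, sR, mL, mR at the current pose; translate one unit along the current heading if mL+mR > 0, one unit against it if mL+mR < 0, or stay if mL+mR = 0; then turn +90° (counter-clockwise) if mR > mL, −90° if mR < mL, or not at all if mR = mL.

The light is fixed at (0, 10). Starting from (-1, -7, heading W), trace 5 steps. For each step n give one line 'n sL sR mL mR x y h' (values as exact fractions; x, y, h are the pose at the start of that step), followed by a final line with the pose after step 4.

0 90/409 18/41 -7371/16769 90/409 -1 -7 W
1 9/37 9/37 -27/74 9/37 0 -7 S
2 90/173 18/73 -8127/12629 90/173 0 -6 E
3 45/106 9/20 -1377/2120 45/106 -1 -6 N
4 90/409 18/41 -7371/16769 90/409 -1 -7 W
final 0 -7 S

n=0: pose=(-1,-7,W); sL=90/409, sR=18/41; mL=-7371/16769, mR=90/409; mL+mR=-9/41 → advance -1; mR−mL=11061/16769 → turn +1·90°
n=1: pose=(0,-7,S); sL=9/37, sR=9/37; mL=-27/74, mR=9/37; mL+mR=-9/74 → advance -1; mR−mL=45/74 → turn +1·90°
n=2: pose=(0,-6,E); sL=90/173, sR=18/73; mL=-8127/12629, mR=90/173; mL+mR=-9/73 → advance -1; mR−mL=14697/12629 → turn +1·90°
n=3: pose=(-1,-6,N); sL=45/106, sR=9/20; mL=-1377/2120, mR=45/106; mL+mR=-9/40 → advance -1; mR−mL=2277/2120 → turn +1·90°
n=4: pose=(-1,-7,W); sL=90/409, sR=18/41; mL=-7371/16769, mR=90/409; mL+mR=-9/41 → advance -1; mR−mL=11061/16769 → turn +1·90°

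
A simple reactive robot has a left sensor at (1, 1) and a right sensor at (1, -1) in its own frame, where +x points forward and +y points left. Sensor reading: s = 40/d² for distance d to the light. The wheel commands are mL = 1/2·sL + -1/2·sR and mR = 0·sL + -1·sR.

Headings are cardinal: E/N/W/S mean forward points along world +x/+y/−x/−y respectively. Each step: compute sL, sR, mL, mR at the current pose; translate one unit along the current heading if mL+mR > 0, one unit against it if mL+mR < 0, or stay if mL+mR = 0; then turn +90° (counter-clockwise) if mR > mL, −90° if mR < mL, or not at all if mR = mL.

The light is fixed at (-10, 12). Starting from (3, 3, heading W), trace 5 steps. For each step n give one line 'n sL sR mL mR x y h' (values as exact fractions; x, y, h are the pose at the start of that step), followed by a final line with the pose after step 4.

n=0: pose=(3,3,W); sL=10/61, sR=5/26; mL=-45/3172, mR=-5/26; mL+mR=-655/3172 → advance -1; mR−mL=-565/3172 → turn -1·90°
n=1: pose=(4,3,N); sL=40/233, sR=40/289; mL=1120/67337, mR=-40/289; mL+mR=-8200/67337 → advance -1; mR−mL=-10440/67337 → turn -1·90°
n=2: pose=(4,2,E); sL=20/153, sR=20/173; mL=200/26469, mR=-20/173; mL+mR=-2860/26469 → advance -1; mR−mL=-3260/26469 → turn -1·90°
n=3: pose=(3,2,S); sL=40/317, sR=8/53; mL=-208/16801, mR=-8/53; mL+mR=-2744/16801 → advance -1; mR−mL=-2328/16801 → turn -1·90°
n=4: pose=(3,3,W); sL=10/61, sR=5/26; mL=-45/3172, mR=-5/26; mL+mR=-655/3172 → advance -1; mR−mL=-565/3172 → turn -1·90°

0 10/61 5/26 -45/3172 -5/26 3 3 W
1 40/233 40/289 1120/67337 -40/289 4 3 N
2 20/153 20/173 200/26469 -20/173 4 2 E
3 40/317 8/53 -208/16801 -8/53 3 2 S
4 10/61 5/26 -45/3172 -5/26 3 3 W
final 4 3 N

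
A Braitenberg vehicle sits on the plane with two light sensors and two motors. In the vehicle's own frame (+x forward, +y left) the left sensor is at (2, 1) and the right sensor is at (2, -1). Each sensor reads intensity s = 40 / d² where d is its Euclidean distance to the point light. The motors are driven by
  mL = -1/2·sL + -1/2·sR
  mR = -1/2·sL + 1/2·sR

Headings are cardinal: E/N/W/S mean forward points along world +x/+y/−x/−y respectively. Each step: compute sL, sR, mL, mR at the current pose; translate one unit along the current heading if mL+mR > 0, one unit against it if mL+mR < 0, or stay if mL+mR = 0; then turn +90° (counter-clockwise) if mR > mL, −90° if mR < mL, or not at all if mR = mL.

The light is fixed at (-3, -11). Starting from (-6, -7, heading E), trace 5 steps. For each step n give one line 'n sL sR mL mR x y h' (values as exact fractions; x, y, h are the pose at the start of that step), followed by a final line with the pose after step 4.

0 20/13 4 -36/13 16/13 -6 -7 E
1 40/61 8/9 -424/549 64/549 -7 -7 N
2 1 10/13 -23/26 -3/26 -7 -8 W
3 8 40/17 -88/17 -48/17 -6 -8 S
4 20/13 4 -36/13 16/13 -6 -7 E
final -7 -7 N

n=0: pose=(-6,-7,E); sL=20/13, sR=4; mL=-36/13, mR=16/13; mL+mR=-20/13 → advance -1; mR−mL=4 → turn +1·90°
n=1: pose=(-7,-7,N); sL=40/61, sR=8/9; mL=-424/549, mR=64/549; mL+mR=-40/61 → advance -1; mR−mL=8/9 → turn +1·90°
n=2: pose=(-7,-8,W); sL=1, sR=10/13; mL=-23/26, mR=-3/26; mL+mR=-1 → advance -1; mR−mL=10/13 → turn +1·90°
n=3: pose=(-6,-8,S); sL=8, sR=40/17; mL=-88/17, mR=-48/17; mL+mR=-8 → advance -1; mR−mL=40/17 → turn +1·90°
n=4: pose=(-6,-7,E); sL=20/13, sR=4; mL=-36/13, mR=16/13; mL+mR=-20/13 → advance -1; mR−mL=4 → turn +1·90°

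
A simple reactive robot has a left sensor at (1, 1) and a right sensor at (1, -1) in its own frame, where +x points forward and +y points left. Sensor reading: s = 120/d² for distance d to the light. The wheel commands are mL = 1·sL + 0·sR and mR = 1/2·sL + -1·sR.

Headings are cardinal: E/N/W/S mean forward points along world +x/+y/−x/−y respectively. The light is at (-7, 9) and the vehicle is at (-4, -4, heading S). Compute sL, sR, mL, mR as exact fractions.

left sensor world pos  = (-3, -5); dL² = 212
right sensor world pos = (-5, -5); dR² = 200
sL = 120/212 = 30/53
sR = 120/200 = 3/5
mL = 1·sL + 0·sR = 30/53
mR = 1/2·sL + -1·sR = -84/265

30/53 3/5 30/53 -84/265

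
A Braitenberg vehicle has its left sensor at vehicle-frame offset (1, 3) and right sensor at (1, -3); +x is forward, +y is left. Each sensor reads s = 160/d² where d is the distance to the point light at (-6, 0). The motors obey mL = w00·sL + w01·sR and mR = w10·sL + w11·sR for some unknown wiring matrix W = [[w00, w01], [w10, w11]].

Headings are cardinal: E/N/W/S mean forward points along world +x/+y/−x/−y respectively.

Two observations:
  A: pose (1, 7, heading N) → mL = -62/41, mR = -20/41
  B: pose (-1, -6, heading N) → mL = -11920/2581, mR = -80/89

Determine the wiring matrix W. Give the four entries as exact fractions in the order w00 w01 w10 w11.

obs A: pose=(1,7,N) → sL=2, sR=40/41, mL=-62/41, mR=-20/41
obs B: pose=(-1,-6,N) → sL=160/29, sR=160/89, mL=-11920/2581, mR=-80/89
sensor matrix S = [[2, 40/41], [160/29, 160/89]]; det S = -189120/105821
solve [mL_A; mL_B] = S·[w00; w01] and [mR_A; mR_B] = S·[w10; w11]:
  w00 = -1, w01 = 1/2, w10 = 0, w11 = -1/2

-1 1/2 0 -1/2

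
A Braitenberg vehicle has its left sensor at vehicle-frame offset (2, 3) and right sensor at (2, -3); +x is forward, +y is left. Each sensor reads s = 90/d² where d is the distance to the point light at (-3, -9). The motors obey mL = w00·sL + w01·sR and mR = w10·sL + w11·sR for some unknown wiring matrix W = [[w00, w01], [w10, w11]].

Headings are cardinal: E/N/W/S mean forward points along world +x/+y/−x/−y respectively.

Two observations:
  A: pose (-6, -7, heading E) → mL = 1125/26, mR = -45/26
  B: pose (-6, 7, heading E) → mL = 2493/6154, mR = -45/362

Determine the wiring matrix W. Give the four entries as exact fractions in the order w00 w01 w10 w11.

-1/2 1 -1/2 0

obs A: pose=(-6,-7,E) → sL=45/13, sR=45, mL=1125/26, mR=-45/26
obs B: pose=(-6,7,E) → sL=45/181, sR=9/17, mL=2493/6154, mR=-45/362
sensor matrix S = [[45/13, 45], [45/181, 9/17]]; det S = -374220/40001
solve [mL_A; mL_B] = S·[w00; w01] and [mR_A; mR_B] = S·[w10; w11]:
  w00 = -1/2, w01 = 1, w10 = -1/2, w11 = 0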